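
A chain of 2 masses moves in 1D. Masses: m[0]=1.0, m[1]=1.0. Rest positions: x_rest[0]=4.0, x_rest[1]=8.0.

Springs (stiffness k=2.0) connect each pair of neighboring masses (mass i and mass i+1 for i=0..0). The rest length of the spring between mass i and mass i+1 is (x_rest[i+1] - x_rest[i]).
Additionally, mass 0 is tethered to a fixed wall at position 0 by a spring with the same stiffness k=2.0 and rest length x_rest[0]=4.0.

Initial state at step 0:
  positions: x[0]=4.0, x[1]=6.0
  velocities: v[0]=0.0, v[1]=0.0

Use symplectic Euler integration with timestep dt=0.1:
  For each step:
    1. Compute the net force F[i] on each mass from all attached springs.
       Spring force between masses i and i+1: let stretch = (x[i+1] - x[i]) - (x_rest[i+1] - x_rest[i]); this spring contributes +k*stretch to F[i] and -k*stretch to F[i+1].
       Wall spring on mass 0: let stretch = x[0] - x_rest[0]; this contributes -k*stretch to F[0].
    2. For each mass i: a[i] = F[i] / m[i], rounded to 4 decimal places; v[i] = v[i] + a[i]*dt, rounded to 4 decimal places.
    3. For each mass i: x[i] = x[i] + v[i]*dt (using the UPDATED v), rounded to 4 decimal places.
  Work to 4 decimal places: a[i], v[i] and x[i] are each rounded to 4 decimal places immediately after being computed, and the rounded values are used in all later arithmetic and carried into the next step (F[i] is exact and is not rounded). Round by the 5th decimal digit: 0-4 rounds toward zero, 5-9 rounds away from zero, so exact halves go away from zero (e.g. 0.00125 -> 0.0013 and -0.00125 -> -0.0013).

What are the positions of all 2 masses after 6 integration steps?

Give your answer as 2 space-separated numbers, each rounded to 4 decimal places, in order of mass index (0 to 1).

Answer: 3.3176 6.7346

Derivation:
Step 0: x=[4.0000 6.0000] v=[0.0000 0.0000]
Step 1: x=[3.9600 6.0400] v=[-0.4000 0.4000]
Step 2: x=[3.8824 6.1184] v=[-0.7760 0.7840]
Step 3: x=[3.7719 6.2321] v=[-1.1053 1.1368]
Step 4: x=[3.6351 6.3766] v=[-1.3676 1.4448]
Step 5: x=[3.4805 6.5463] v=[-1.5463 1.6965]
Step 6: x=[3.3176 6.7346] v=[-1.6292 1.8833]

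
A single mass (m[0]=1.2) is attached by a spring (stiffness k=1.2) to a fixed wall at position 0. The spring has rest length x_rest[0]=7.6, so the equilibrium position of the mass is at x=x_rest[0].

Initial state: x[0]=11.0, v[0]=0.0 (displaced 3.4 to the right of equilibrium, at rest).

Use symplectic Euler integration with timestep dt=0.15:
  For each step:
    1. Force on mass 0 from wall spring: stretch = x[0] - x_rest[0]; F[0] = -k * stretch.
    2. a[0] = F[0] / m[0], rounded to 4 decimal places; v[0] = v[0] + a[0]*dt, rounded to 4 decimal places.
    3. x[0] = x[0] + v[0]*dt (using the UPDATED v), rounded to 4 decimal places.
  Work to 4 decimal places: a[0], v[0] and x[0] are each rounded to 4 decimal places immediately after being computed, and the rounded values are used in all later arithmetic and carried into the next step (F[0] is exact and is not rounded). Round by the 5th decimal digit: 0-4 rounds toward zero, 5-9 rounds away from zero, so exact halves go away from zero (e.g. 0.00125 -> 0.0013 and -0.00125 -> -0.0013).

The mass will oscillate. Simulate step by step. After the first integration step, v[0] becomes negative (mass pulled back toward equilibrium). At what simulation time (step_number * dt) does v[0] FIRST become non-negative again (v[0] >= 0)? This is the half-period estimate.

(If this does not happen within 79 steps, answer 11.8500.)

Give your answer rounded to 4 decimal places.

Answer: 3.1500

Derivation:
Step 0: x=[11.0000] v=[0.0000]
Step 1: x=[10.9235] v=[-0.5100]
Step 2: x=[10.7722] v=[-1.0085]
Step 3: x=[10.5496] v=[-1.4843]
Step 4: x=[10.2606] v=[-1.9267]
Step 5: x=[9.9117] v=[-2.3258]
Step 6: x=[9.5108] v=[-2.6726]
Step 7: x=[9.0669] v=[-2.9592]
Step 8: x=[8.5900] v=[-3.1792]
Step 9: x=[8.0908] v=[-3.3277]
Step 10: x=[7.5806] v=[-3.4013]
Step 11: x=[7.0708] v=[-3.3984]
Step 12: x=[6.5730] v=[-3.3190]
Step 13: x=[6.0983] v=[-3.1650]
Step 14: x=[5.6573] v=[-2.9397]
Step 15: x=[5.2601] v=[-2.6483]
Step 16: x=[4.9155] v=[-2.2973]
Step 17: x=[4.6313] v=[-1.8946]
Step 18: x=[4.4139] v=[-1.4493]
Step 19: x=[4.2682] v=[-0.9714]
Step 20: x=[4.1975] v=[-0.4716]
Step 21: x=[4.2033] v=[0.0388]
First v>=0 after going negative at step 21, time=3.1500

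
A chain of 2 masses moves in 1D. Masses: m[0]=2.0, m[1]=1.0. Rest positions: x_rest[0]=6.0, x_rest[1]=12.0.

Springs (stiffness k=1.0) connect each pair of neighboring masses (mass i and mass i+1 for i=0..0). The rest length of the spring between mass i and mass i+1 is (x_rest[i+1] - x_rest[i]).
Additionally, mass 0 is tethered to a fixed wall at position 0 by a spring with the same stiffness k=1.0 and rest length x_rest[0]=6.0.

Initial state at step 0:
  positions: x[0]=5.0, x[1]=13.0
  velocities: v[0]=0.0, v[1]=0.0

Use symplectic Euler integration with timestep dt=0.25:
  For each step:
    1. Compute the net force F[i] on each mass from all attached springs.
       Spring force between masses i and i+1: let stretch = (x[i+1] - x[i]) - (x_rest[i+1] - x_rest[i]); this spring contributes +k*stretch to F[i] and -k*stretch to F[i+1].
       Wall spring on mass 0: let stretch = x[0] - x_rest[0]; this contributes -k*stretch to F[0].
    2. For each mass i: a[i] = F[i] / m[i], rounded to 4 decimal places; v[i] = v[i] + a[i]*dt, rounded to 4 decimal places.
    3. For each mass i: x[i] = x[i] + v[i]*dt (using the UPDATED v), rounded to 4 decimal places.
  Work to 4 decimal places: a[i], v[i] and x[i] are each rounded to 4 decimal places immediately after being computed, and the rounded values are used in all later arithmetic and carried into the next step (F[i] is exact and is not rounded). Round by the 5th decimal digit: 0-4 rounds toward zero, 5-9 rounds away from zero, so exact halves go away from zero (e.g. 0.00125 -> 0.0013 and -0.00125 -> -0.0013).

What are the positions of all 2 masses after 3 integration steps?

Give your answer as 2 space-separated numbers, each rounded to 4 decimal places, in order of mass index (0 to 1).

Step 0: x=[5.0000 13.0000] v=[0.0000 0.0000]
Step 1: x=[5.0938 12.8750] v=[0.3750 -0.5000]
Step 2: x=[5.2715 12.6387] v=[0.7109 -0.9453]
Step 3: x=[5.5147 12.3169] v=[0.9729 -1.2871]

Answer: 5.5147 12.3169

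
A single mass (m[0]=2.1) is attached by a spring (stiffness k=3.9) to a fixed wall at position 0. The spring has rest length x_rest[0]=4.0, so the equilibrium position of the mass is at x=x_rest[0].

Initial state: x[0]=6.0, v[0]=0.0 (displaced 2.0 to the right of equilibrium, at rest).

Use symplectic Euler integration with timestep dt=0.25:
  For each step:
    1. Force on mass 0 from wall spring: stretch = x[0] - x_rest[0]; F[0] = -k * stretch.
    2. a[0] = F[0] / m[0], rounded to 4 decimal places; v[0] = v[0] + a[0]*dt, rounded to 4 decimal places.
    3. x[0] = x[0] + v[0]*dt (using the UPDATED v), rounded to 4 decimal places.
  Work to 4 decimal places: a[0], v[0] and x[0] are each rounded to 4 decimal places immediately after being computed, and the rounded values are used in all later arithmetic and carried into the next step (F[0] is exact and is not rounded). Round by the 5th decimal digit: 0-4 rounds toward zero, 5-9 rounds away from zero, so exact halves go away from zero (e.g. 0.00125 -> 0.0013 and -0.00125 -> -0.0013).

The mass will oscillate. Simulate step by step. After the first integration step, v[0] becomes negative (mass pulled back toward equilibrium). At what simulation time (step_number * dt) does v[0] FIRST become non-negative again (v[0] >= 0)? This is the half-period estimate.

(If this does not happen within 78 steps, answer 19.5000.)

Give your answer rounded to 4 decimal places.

Step 0: x=[6.0000] v=[0.0000]
Step 1: x=[5.7679] v=[-0.9286]
Step 2: x=[5.3306] v=[-1.7494]
Step 3: x=[4.7388] v=[-2.3672]
Step 4: x=[4.0613] v=[-2.7102]
Step 5: x=[3.3766] v=[-2.7387]
Step 6: x=[2.7643] v=[-2.4493]
Step 7: x=[2.2954] v=[-1.8756]
Step 8: x=[2.0244] v=[-1.0842]
Step 9: x=[1.9827] v=[-0.1670]
Step 10: x=[2.1751] v=[0.7696]
First v>=0 after going negative at step 10, time=2.5000

Answer: 2.5000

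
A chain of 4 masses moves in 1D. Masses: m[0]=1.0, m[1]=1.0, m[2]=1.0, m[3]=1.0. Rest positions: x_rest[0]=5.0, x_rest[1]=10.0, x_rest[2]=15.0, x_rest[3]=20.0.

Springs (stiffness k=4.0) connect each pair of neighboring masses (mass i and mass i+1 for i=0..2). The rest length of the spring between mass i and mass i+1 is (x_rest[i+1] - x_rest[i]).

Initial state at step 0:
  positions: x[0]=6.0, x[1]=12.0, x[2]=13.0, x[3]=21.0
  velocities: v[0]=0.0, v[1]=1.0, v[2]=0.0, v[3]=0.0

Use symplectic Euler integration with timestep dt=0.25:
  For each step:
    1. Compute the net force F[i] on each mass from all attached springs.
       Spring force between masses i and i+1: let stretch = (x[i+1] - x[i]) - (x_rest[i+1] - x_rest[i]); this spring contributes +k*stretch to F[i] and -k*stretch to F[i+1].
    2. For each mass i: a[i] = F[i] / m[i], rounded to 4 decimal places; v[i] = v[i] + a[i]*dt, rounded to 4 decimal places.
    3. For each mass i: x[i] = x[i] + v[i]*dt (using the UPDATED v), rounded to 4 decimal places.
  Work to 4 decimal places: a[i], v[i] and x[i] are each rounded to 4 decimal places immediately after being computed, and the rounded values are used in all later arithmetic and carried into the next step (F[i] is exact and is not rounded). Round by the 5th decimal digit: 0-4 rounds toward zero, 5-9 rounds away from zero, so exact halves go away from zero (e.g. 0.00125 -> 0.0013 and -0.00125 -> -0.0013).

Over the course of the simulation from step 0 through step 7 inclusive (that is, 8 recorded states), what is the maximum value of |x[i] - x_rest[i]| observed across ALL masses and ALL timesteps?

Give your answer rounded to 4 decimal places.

Step 0: x=[6.0000 12.0000 13.0000 21.0000] v=[0.0000 1.0000 0.0000 0.0000]
Step 1: x=[6.2500 11.0000 14.7500 20.2500] v=[1.0000 -4.0000 7.0000 -3.0000]
Step 2: x=[6.4375 9.7500 16.9375 19.3750] v=[0.7500 -5.0000 8.7500 -3.5000]
Step 3: x=[6.2031 9.4688 17.9375 19.1406] v=[-0.9375 -1.1250 4.0000 -0.9375]
Step 4: x=[5.5352 10.4883 17.1211 19.8555] v=[-2.6718 4.0780 -3.2656 2.8594]
Step 5: x=[4.8555 11.9277 15.3301 21.1368] v=[-2.7187 5.7577 -7.1640 5.1250]
Step 6: x=[4.6939 12.4497 14.1402 22.2164] v=[-0.6465 2.0879 -4.7597 4.3183]
Step 7: x=[5.2212 11.4554 14.5467 22.5269] v=[2.1093 -3.9774 1.6260 1.2421]
Max displacement = 2.9375

Answer: 2.9375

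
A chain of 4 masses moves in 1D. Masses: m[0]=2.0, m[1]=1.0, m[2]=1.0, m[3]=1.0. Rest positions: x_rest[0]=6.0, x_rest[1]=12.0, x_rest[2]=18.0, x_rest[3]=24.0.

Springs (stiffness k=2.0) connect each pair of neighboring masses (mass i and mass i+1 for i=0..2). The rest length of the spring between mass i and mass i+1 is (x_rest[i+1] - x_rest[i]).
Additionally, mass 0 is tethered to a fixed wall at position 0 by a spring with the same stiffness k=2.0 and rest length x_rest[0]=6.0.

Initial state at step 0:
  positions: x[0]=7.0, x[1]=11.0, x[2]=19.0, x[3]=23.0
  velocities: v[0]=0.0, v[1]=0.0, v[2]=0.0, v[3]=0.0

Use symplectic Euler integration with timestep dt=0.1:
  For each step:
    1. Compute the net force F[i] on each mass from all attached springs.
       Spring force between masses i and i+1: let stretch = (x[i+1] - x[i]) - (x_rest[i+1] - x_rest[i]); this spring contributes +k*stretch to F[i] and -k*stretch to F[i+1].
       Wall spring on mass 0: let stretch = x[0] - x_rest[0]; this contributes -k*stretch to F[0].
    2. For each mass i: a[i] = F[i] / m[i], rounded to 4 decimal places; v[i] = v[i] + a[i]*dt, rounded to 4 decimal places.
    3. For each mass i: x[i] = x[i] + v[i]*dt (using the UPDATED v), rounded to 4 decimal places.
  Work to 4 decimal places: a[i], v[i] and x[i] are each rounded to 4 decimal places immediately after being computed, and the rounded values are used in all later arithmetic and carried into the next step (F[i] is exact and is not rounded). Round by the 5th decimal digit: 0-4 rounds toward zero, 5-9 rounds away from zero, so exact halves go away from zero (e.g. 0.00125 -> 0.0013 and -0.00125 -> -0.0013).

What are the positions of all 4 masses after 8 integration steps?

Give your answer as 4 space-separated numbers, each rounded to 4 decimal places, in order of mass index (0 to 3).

Answer: 6.1786 12.8993 17.1326 24.0049

Derivation:
Step 0: x=[7.0000 11.0000 19.0000 23.0000] v=[0.0000 0.0000 0.0000 0.0000]
Step 1: x=[6.9700 11.0800 18.9200 23.0400] v=[-0.3000 0.8000 -0.8000 0.4000]
Step 2: x=[6.9114 11.2346 18.7656 23.1176] v=[-0.5860 1.5460 -1.5440 0.7760]
Step 3: x=[6.8269 11.4534 18.5476 23.2282] v=[-0.8448 2.1876 -2.1798 1.1056]
Step 4: x=[6.7204 11.7215 18.2814 23.3652] v=[-1.0648 2.6811 -2.6625 1.3695]
Step 5: x=[6.5967 12.0208 17.9856 23.5205] v=[-1.2367 2.9929 -2.9577 1.5527]
Step 6: x=[6.4613 12.3309 17.6812 23.6851] v=[-1.3540 3.1010 -3.0437 1.6457]
Step 7: x=[6.3200 12.6306 17.3899 23.8496] v=[-1.4132 2.9971 -2.9130 1.6449]
Step 8: x=[6.1786 12.8993 17.1326 24.0049] v=[-1.4141 2.6868 -2.5729 1.5530]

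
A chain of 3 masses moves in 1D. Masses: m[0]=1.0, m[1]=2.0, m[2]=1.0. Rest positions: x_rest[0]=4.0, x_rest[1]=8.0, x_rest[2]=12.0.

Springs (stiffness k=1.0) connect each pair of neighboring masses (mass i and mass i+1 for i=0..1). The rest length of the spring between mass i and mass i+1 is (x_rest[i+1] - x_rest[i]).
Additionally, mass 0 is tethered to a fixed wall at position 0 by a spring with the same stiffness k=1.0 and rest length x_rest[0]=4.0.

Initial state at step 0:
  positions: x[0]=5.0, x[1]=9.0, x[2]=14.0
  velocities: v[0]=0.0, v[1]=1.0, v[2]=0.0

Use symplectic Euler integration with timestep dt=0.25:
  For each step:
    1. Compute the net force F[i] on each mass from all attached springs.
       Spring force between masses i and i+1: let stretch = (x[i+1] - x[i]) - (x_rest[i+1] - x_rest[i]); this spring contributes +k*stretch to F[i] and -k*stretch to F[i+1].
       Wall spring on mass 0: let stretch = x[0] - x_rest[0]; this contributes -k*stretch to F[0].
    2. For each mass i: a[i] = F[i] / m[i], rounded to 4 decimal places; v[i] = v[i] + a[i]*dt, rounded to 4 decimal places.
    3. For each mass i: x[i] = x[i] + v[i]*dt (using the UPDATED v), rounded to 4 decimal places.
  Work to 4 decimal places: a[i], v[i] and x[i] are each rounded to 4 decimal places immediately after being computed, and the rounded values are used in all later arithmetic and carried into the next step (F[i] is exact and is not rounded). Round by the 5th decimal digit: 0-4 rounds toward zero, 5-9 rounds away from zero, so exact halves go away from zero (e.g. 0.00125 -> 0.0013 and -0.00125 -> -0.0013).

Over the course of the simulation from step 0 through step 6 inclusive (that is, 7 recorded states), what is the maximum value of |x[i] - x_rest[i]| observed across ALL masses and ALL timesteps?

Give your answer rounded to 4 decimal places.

Step 0: x=[5.0000 9.0000 14.0000] v=[0.0000 1.0000 0.0000]
Step 1: x=[4.9375 9.2813 13.9375] v=[-0.2500 1.1250 -0.2500]
Step 2: x=[4.8379 9.5723 13.8340] v=[-0.3984 1.1641 -0.4141]
Step 3: x=[4.7318 9.8486 13.7141] v=[-0.4243 1.1050 -0.4795]
Step 4: x=[4.6498 10.0858 13.6026] v=[-0.3281 0.9486 -0.4459]
Step 5: x=[4.6169 10.2630 13.5213] v=[-0.1316 0.7087 -0.3251]
Step 6: x=[4.6483 10.3656 13.4864] v=[0.1257 0.4102 -0.1397]
Max displacement = 2.3656

Answer: 2.3656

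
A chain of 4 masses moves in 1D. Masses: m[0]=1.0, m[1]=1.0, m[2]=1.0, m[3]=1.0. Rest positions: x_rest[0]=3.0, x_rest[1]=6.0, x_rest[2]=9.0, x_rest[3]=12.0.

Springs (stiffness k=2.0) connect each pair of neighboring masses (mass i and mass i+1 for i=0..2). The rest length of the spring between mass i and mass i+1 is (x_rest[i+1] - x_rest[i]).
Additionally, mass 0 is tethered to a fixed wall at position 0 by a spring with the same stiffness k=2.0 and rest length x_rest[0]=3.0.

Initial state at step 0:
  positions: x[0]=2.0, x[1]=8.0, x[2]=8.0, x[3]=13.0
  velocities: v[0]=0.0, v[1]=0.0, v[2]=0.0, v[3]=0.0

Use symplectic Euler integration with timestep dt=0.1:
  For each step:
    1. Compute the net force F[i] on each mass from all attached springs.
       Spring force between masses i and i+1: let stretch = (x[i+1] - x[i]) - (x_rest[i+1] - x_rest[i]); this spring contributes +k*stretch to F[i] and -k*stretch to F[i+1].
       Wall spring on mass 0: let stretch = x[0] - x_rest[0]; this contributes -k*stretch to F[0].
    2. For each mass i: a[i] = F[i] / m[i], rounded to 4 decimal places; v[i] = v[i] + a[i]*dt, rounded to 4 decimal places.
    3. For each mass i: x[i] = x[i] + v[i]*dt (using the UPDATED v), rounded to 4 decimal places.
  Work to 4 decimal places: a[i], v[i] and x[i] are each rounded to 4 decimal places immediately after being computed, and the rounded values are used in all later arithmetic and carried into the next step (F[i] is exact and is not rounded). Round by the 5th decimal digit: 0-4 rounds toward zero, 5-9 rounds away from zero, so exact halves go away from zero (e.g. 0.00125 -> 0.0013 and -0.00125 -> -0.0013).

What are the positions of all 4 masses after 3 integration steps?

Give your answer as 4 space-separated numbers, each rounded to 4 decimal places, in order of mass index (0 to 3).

Step 0: x=[2.0000 8.0000 8.0000 13.0000] v=[0.0000 0.0000 0.0000 0.0000]
Step 1: x=[2.0800 7.8800 8.1000 12.9600] v=[0.8000 -1.2000 1.0000 -0.4000]
Step 2: x=[2.2344 7.6484 8.2928 12.8828] v=[1.5440 -2.3160 1.9280 -0.7720]
Step 3: x=[2.4524 7.3214 8.5645 12.7738] v=[2.1799 -3.2699 2.7171 -1.0900]

Answer: 2.4524 7.3214 8.5645 12.7738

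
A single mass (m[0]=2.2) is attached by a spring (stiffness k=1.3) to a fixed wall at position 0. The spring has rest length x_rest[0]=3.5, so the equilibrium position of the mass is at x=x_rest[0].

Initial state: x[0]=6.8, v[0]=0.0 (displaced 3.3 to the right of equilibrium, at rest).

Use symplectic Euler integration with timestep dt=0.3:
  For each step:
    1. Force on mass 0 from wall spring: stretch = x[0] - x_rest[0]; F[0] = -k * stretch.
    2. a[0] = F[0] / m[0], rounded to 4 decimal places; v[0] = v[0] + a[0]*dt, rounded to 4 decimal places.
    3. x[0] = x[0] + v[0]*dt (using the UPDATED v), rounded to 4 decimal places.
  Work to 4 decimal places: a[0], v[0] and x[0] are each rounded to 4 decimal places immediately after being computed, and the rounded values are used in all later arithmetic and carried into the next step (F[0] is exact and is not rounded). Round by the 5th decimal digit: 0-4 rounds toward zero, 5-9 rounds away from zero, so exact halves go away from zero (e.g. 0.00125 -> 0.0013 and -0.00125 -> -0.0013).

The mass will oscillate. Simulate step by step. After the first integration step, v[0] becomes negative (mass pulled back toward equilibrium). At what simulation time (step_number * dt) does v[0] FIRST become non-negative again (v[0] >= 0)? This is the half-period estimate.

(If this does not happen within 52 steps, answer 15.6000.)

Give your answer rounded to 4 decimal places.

Answer: 4.2000

Derivation:
Step 0: x=[6.8000] v=[0.0000]
Step 1: x=[6.6245] v=[-0.5850]
Step 2: x=[6.2828] v=[-1.1389]
Step 3: x=[5.7931] v=[-1.6322]
Step 4: x=[5.1815] v=[-2.0387]
Step 5: x=[4.4805] v=[-2.3368]
Step 6: x=[3.7273] v=[-2.5106]
Step 7: x=[2.9620] v=[-2.5509]
Step 8: x=[2.2254] v=[-2.4555]
Step 9: x=[1.5566] v=[-2.2295]
Step 10: x=[0.9911] v=[-1.8850]
Step 11: x=[0.5590] v=[-1.4403]
Step 12: x=[0.2833] v=[-0.9189]
Step 13: x=[0.1787] v=[-0.3487]
Step 14: x=[0.2507] v=[0.2401]
First v>=0 after going negative at step 14, time=4.2000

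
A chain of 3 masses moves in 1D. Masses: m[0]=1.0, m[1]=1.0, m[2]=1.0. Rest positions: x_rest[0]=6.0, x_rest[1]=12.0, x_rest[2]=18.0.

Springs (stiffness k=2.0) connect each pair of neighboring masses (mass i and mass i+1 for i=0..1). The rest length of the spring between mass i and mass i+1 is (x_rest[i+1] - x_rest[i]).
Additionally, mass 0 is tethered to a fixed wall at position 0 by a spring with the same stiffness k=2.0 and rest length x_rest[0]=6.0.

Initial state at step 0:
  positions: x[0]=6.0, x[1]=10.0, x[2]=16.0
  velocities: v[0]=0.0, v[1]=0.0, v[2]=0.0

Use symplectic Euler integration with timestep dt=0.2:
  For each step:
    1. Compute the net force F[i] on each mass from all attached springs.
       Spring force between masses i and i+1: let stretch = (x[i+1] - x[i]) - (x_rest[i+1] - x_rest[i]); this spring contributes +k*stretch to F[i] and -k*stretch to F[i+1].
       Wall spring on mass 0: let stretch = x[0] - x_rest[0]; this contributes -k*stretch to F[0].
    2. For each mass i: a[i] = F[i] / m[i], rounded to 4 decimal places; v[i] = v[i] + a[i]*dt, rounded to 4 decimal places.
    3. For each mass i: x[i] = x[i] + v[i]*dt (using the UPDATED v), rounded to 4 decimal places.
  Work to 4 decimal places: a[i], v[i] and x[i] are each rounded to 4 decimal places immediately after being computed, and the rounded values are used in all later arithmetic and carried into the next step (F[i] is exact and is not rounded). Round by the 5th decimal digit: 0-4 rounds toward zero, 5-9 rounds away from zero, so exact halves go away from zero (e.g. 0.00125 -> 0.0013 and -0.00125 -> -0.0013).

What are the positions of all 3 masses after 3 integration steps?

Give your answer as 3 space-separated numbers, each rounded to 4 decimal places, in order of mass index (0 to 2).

Answer: 5.2228 10.7782 16.0599

Derivation:
Step 0: x=[6.0000 10.0000 16.0000] v=[0.0000 0.0000 0.0000]
Step 1: x=[5.8400 10.1600 16.0000] v=[-0.8000 0.8000 0.0000]
Step 2: x=[5.5584 10.4416 16.0128] v=[-1.4080 1.4080 0.0640]
Step 3: x=[5.2228 10.7782 16.0599] v=[-1.6781 1.6832 0.2355]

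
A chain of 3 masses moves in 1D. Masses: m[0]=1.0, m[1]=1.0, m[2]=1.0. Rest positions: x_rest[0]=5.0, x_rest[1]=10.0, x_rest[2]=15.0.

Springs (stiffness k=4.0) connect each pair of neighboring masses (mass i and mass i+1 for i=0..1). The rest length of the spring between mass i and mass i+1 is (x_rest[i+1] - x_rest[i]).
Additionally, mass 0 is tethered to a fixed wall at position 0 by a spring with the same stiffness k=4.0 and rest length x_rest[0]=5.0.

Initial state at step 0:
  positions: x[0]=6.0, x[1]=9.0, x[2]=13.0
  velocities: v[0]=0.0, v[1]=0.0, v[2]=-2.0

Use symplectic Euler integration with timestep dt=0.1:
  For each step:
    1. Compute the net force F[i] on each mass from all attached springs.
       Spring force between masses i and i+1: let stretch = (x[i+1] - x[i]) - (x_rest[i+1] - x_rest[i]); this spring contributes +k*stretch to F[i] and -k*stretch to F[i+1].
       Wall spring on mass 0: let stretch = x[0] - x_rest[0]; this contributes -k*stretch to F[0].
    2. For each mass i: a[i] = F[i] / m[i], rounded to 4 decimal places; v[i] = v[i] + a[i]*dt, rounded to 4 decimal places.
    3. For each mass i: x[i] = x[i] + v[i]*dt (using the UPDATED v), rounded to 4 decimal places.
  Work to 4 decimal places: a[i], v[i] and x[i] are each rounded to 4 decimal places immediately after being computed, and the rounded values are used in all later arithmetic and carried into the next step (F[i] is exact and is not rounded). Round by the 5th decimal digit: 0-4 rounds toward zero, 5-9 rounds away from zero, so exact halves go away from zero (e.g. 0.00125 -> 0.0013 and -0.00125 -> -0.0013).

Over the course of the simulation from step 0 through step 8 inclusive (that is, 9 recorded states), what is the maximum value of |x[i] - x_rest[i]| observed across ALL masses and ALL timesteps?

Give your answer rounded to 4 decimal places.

Step 0: x=[6.0000 9.0000 13.0000] v=[0.0000 0.0000 -2.0000]
Step 1: x=[5.8800 9.0400 12.8400] v=[-1.2000 0.4000 -1.6000]
Step 2: x=[5.6512 9.1056 12.7280] v=[-2.2880 0.6560 -1.1200]
Step 3: x=[5.3345 9.1779 12.6711] v=[-3.1667 0.7232 -0.5690]
Step 4: x=[4.9582 9.2362 12.6745] v=[-3.7631 0.5831 0.0337]
Step 5: x=[4.5547 9.2609 12.7403] v=[-4.0352 0.2472 0.6584]
Step 6: x=[4.1572 9.2366 12.8670] v=[-3.9746 -0.2435 1.2666]
Step 7: x=[3.7966 9.1543 13.0484] v=[-3.6057 -0.8231 1.8144]
Step 8: x=[3.4985 9.0135 13.2741] v=[-2.9813 -1.4085 2.2568]
Max displacement = 2.3289

Answer: 2.3289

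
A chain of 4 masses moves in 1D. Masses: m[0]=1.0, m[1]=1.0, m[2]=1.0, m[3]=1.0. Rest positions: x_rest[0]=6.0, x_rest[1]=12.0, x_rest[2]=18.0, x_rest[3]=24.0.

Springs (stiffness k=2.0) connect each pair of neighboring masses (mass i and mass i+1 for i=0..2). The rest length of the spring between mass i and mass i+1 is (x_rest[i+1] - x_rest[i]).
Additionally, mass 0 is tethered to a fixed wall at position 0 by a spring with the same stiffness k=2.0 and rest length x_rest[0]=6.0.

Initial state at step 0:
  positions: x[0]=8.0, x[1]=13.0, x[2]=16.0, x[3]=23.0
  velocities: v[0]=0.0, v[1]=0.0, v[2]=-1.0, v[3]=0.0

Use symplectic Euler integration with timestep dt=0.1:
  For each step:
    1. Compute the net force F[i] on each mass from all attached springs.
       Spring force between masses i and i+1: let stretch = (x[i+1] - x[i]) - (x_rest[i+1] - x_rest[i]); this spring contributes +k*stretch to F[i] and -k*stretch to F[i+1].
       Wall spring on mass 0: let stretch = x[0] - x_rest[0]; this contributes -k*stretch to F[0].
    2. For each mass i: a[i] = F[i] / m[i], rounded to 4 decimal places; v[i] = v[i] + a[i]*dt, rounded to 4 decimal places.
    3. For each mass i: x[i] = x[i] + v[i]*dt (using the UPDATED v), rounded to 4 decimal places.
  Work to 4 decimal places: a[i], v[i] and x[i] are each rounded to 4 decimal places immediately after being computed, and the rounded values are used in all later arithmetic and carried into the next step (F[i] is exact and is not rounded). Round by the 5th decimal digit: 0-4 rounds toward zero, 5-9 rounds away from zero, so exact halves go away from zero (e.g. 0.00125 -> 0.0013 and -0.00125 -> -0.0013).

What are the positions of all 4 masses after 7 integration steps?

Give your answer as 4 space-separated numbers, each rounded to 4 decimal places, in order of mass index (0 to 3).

Step 0: x=[8.0000 13.0000 16.0000 23.0000] v=[0.0000 0.0000 -1.0000 0.0000]
Step 1: x=[7.9400 12.9600 15.9800 22.9800] v=[-0.6000 -0.4000 -0.2000 -0.2000]
Step 2: x=[7.8216 12.8800 16.0396 22.9400] v=[-1.1840 -0.8000 0.5960 -0.4000]
Step 3: x=[7.6479 12.7620 16.1740 22.8820] v=[-1.7366 -1.1798 1.3442 -0.5801]
Step 4: x=[7.4236 12.6100 16.3743 22.8098] v=[-2.2434 -1.5202 2.0034 -0.7217]
Step 5: x=[7.1545 12.4295 16.6281 22.7289] v=[-2.6908 -1.8046 2.5376 -0.8088]
Step 6: x=[6.8478 12.2275 16.9199 22.6460] v=[-3.0667 -2.0199 2.9180 -0.8290]
Step 7: x=[6.5118 12.0118 17.2324 22.5686] v=[-3.3603 -2.1574 3.1247 -0.7742]

Answer: 6.5118 12.0118 17.2324 22.5686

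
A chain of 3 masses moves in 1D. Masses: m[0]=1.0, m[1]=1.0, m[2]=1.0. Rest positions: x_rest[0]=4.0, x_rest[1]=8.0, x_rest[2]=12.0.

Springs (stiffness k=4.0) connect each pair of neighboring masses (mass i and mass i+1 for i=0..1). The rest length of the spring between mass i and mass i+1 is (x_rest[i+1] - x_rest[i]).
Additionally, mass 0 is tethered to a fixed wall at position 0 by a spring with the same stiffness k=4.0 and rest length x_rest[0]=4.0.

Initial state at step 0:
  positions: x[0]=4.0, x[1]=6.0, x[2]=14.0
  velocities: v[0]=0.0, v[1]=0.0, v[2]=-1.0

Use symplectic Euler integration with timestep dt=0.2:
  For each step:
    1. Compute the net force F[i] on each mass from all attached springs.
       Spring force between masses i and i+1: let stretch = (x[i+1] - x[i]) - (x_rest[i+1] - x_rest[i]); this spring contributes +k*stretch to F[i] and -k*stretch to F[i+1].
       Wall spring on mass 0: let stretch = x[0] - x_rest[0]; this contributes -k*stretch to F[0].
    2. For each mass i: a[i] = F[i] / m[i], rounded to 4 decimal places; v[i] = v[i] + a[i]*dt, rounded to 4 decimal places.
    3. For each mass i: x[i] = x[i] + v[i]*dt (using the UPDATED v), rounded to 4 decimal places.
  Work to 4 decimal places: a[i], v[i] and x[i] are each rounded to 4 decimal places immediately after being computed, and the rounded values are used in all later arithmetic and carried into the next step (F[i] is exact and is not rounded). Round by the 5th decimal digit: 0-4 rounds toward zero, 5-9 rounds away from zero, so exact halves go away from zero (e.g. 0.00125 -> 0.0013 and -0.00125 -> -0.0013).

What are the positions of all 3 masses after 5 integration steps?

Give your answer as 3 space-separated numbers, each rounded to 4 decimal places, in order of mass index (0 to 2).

Step 0: x=[4.0000 6.0000 14.0000] v=[0.0000 0.0000 -1.0000]
Step 1: x=[3.6800 6.9600 13.1600] v=[-1.6000 4.8000 -4.2000]
Step 2: x=[3.2960 8.3872 11.9680] v=[-1.9200 7.1360 -5.9600]
Step 3: x=[3.1992 9.5727 10.8431] v=[-0.4838 5.9277 -5.6246]
Step 4: x=[3.6103 9.9417 10.1549] v=[2.0556 1.8452 -3.4409]
Step 5: x=[4.4568 9.3318 10.0726] v=[4.2325 -3.0494 -0.4115]

Answer: 4.4568 9.3318 10.0726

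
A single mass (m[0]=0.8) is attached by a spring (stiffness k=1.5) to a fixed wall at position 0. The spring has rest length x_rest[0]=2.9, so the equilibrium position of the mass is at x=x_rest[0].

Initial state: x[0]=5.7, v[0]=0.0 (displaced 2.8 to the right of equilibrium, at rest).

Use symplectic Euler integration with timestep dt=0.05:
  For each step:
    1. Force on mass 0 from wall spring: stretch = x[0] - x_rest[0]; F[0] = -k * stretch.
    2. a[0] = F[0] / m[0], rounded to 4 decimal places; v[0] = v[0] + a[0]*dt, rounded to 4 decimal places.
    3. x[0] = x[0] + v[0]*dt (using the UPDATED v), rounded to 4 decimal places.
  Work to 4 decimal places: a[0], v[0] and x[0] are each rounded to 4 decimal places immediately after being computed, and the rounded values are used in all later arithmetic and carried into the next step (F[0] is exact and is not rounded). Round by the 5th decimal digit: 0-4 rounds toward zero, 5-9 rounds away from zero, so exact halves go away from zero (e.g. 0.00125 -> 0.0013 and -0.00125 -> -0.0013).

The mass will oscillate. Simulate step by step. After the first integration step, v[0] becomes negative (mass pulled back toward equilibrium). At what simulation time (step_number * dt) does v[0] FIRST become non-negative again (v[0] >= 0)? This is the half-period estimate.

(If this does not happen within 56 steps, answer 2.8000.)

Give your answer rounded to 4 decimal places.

Step 0: x=[5.7000] v=[0.0000]
Step 1: x=[5.6869] v=[-0.2625]
Step 2: x=[5.6607] v=[-0.5238]
Step 3: x=[5.6216] v=[-0.7826]
Step 4: x=[5.5697] v=[-1.0378]
Step 5: x=[5.5053] v=[-1.2881]
Step 6: x=[5.4287] v=[-1.5323]
Step 7: x=[5.3402] v=[-1.7694]
Step 8: x=[5.2403] v=[-1.9982]
Step 9: x=[5.1294] v=[-2.2176]
Step 10: x=[5.0081] v=[-2.4266]
Step 11: x=[4.8769] v=[-2.6242]
Step 12: x=[4.7364] v=[-2.8095]
Step 13: x=[4.5873] v=[-2.9817]
Step 14: x=[4.4303] v=[-3.1399]
Step 15: x=[4.2661] v=[-3.2834]
Step 16: x=[4.0955] v=[-3.4115]
Step 17: x=[3.9193] v=[-3.5236]
Step 18: x=[3.7383] v=[-3.6192]
Step 19: x=[3.5534] v=[-3.6978]
Step 20: x=[3.3654] v=[-3.7591]
Step 21: x=[3.1753] v=[-3.8027]
Step 22: x=[2.9839] v=[-3.8285]
Step 23: x=[2.7921] v=[-3.8364]
Step 24: x=[2.6008] v=[-3.8263]
Step 25: x=[2.4109] v=[-3.7983]
Step 26: x=[2.2233] v=[-3.7524]
Step 27: x=[2.0389] v=[-3.6890]
Step 28: x=[1.8585] v=[-3.6083]
Step 29: x=[1.6830] v=[-3.5107]
Step 30: x=[1.5132] v=[-3.3966]
Step 31: x=[1.3499] v=[-3.2666]
Step 32: x=[1.1938] v=[-3.1213]
Step 33: x=[1.0457] v=[-2.9613]
Step 34: x=[0.9063] v=[-2.7875]
Step 35: x=[0.7763] v=[-2.6006]
Step 36: x=[0.6562] v=[-2.4015]
Step 37: x=[0.5466] v=[-2.1911]
Step 38: x=[0.4481] v=[-1.9705]
Step 39: x=[0.3611] v=[-1.7406]
Step 40: x=[0.2860] v=[-1.5026]
Step 41: x=[0.2231] v=[-1.2575]
Step 42: x=[0.1728] v=[-1.0065]
Step 43: x=[0.1353] v=[-0.7508]
Step 44: x=[0.1107] v=[-0.4916]
Step 45: x=[0.0992] v=[-0.2301]
Step 46: x=[0.1008] v=[0.0325]
First v>=0 after going negative at step 46, time=2.3000

Answer: 2.3000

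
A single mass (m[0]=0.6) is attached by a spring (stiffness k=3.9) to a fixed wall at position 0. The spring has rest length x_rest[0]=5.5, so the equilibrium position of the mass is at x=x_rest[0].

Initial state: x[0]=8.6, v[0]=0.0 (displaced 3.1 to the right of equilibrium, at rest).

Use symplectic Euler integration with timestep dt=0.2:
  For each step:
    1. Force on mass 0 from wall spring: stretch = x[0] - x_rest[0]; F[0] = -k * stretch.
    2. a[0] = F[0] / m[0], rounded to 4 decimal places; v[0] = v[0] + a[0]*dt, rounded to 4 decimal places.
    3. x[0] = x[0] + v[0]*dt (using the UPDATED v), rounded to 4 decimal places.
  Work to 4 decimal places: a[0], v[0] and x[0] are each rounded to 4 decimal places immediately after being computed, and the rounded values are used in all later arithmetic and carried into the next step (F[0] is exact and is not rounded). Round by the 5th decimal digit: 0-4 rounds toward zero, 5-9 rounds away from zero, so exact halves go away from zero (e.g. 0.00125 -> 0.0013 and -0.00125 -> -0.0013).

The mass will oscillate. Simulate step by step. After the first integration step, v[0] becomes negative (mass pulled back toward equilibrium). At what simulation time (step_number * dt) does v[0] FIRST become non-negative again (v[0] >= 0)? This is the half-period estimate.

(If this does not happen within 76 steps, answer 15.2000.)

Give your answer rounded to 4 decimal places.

Step 0: x=[8.6000] v=[0.0000]
Step 1: x=[7.7940] v=[-4.0300]
Step 2: x=[6.3916] v=[-7.0122]
Step 3: x=[4.7573] v=[-8.1713]
Step 4: x=[3.3161] v=[-7.2058]
Step 5: x=[2.4428] v=[-4.3667]
Step 6: x=[2.3643] v=[-0.3923]
Step 7: x=[3.1011] v=[3.6841]
First v>=0 after going negative at step 7, time=1.4000

Answer: 1.4000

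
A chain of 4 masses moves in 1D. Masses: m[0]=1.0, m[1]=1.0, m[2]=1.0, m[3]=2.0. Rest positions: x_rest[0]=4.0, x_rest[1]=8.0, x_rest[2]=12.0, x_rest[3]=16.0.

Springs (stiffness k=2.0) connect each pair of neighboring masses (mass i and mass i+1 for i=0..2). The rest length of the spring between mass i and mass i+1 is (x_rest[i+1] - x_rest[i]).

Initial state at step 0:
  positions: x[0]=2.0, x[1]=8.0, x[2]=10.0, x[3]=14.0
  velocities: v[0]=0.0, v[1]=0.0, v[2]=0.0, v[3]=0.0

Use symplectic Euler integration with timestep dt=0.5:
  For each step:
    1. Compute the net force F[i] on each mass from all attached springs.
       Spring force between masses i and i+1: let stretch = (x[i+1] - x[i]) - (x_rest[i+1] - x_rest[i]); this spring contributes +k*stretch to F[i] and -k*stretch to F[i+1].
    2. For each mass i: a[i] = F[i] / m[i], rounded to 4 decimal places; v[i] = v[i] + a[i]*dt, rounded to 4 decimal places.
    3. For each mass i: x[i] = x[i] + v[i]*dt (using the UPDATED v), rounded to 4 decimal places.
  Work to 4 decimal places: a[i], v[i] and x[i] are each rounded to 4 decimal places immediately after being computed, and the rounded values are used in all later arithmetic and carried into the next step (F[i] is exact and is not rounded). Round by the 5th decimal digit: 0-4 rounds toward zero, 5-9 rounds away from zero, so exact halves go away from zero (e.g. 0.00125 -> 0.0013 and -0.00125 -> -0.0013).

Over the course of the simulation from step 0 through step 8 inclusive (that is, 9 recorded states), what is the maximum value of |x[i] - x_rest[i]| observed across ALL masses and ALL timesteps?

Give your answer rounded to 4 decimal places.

Step 0: x=[2.0000 8.0000 10.0000 14.0000] v=[0.0000 0.0000 0.0000 0.0000]
Step 1: x=[3.0000 6.0000 11.0000 14.0000] v=[2.0000 -4.0000 2.0000 0.0000]
Step 2: x=[3.5000 5.0000 11.0000 14.2500] v=[1.0000 -2.0000 0.0000 0.5000]
Step 3: x=[2.7500 6.2500 9.6250 14.6875] v=[-1.5000 2.5000 -2.7500 0.8750]
Step 4: x=[1.7500 7.4375 9.0938 14.8594] v=[-2.0000 2.3750 -1.0625 0.3438]
Step 5: x=[1.5938 6.6094 10.6172 14.5899] v=[-0.3125 -1.6562 3.0468 -0.5390]
Step 6: x=[1.9454 5.2774 12.1231 14.3272] v=[0.7031 -2.6640 3.0117 -0.5254]
Step 7: x=[1.9630 5.7023 11.3082 14.5135] v=[0.0351 0.8497 -1.6299 0.3726]
Step 8: x=[1.8502 7.0605 9.2930 14.8985] v=[-0.2256 2.7163 -4.0305 0.7700]
Max displacement = 3.0000

Answer: 3.0000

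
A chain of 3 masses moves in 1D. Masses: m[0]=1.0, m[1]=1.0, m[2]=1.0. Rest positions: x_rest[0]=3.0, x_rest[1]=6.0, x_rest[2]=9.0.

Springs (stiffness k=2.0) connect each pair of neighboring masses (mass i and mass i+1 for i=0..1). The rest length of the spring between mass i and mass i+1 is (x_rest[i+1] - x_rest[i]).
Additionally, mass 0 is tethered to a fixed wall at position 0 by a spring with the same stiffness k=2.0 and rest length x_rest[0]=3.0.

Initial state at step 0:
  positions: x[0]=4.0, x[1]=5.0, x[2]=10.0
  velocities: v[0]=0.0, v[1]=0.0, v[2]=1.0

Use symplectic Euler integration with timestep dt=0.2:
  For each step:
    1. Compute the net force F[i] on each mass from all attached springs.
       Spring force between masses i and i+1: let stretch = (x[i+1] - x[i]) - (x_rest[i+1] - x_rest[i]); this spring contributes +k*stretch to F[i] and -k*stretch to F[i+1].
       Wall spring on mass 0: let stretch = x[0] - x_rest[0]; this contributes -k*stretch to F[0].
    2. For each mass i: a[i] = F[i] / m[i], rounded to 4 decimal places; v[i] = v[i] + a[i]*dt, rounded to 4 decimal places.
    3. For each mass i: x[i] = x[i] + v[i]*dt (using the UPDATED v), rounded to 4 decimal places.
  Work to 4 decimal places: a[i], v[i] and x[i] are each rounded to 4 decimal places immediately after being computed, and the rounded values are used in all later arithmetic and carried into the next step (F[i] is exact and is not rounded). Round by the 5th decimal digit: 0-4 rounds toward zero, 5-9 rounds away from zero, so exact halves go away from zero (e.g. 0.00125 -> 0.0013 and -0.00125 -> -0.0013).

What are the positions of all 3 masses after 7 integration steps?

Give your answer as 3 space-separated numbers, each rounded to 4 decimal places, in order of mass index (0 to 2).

Step 0: x=[4.0000 5.0000 10.0000] v=[0.0000 0.0000 1.0000]
Step 1: x=[3.7600 5.3200 10.0400] v=[-1.2000 1.6000 0.2000]
Step 2: x=[3.3440 5.8928 9.9424] v=[-2.0800 2.8640 -0.4880]
Step 3: x=[2.8644 6.5857 9.7608] v=[-2.3981 3.4643 -0.9078]
Step 4: x=[2.4533 7.2349 9.5652] v=[-2.0553 3.2458 -0.9778]
Step 5: x=[2.2285 7.6880 9.4232] v=[-1.1240 2.2653 -0.7099]
Step 6: x=[2.2622 7.8431 9.3824] v=[0.1684 0.7756 -0.2040]
Step 7: x=[2.5614 7.6749 9.4585] v=[1.4959 -0.8410 0.3803]

Answer: 2.5614 7.6749 9.4585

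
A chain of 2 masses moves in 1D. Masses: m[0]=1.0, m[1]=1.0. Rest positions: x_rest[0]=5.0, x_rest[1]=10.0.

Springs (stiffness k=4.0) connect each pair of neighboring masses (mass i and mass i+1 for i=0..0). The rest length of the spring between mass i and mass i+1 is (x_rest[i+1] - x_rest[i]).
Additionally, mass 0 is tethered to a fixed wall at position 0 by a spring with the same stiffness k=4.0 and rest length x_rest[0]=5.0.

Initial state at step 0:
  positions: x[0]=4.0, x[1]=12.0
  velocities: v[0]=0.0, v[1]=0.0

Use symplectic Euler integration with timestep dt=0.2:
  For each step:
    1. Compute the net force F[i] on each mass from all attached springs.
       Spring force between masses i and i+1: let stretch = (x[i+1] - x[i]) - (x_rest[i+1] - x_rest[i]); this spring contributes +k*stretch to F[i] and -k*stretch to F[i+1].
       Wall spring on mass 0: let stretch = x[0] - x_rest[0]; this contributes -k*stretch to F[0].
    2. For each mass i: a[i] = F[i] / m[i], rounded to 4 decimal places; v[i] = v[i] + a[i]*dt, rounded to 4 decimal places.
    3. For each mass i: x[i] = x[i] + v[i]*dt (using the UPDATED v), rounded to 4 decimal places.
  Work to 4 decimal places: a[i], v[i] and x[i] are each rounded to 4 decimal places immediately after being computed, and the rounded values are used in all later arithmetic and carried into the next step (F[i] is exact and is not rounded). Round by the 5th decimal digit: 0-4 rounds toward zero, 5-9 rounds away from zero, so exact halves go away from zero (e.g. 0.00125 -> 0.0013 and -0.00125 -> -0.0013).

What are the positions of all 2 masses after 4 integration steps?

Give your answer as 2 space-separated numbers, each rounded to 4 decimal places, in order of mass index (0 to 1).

Answer: 6.9577 9.4027

Derivation:
Step 0: x=[4.0000 12.0000] v=[0.0000 0.0000]
Step 1: x=[4.6400 11.5200] v=[3.2000 -2.4000]
Step 2: x=[5.6384 10.7392] v=[4.9920 -3.9040]
Step 3: x=[6.5508 9.9423] v=[4.5619 -3.9846]
Step 4: x=[6.9577 9.4027] v=[2.0345 -2.6978]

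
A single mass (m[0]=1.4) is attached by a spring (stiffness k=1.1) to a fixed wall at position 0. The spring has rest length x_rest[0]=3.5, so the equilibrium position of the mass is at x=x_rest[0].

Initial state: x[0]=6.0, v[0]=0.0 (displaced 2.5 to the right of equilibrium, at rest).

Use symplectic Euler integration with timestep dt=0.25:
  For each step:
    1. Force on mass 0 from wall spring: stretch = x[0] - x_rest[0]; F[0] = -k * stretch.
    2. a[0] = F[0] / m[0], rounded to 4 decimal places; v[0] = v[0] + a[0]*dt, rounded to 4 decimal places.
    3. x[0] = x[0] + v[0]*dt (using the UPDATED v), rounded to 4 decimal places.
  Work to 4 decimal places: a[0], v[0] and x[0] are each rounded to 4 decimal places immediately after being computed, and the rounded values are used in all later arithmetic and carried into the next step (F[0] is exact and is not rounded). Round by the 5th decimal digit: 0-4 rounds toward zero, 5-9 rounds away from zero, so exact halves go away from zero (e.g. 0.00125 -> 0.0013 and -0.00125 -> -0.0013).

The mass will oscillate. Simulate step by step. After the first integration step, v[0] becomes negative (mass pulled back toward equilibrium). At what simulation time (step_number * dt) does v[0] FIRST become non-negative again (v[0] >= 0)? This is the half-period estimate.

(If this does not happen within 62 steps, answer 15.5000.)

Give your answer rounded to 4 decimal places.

Step 0: x=[6.0000] v=[0.0000]
Step 1: x=[5.8772] v=[-0.4911]
Step 2: x=[5.6377] v=[-0.9581]
Step 3: x=[5.2932] v=[-1.3780]
Step 4: x=[4.8607] v=[-1.7302]
Step 5: x=[4.3613] v=[-1.9975]
Step 6: x=[3.8196] v=[-2.1667]
Step 7: x=[3.2622] v=[-2.2295]
Step 8: x=[2.7165] v=[-2.1828]
Step 9: x=[2.2093] v=[-2.0289]
Step 10: x=[1.7655] v=[-1.7754]
Step 11: x=[1.4068] v=[-1.4347]
Step 12: x=[1.1509] v=[-1.0235]
Step 13: x=[1.0104] v=[-0.5621]
Step 14: x=[0.9921] v=[-0.0731]
Step 15: x=[1.0970] v=[0.4195]
First v>=0 after going negative at step 15, time=3.7500

Answer: 3.7500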